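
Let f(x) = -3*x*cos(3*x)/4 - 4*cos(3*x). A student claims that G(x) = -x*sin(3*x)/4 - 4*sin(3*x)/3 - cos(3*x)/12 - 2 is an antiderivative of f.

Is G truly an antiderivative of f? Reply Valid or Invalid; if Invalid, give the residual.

Valid. The derivative of G reproduces f.

d/dx[G] = -3*x*cos(3*x)/4 - 4*cos(3*x)
This equals f(x) exactly, so the claim holds.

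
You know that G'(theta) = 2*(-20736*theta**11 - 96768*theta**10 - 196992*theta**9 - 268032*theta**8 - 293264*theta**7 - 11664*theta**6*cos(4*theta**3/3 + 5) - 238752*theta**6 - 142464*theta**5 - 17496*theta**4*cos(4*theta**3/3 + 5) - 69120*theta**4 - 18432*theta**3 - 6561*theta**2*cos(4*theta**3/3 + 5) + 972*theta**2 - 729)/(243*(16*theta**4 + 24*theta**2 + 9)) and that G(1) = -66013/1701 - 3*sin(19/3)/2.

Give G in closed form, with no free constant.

G(theta) = (-2592*theta**10 - 13824*theta**9 - 29592*theta**8 - 34944*theta**7 - 28928*theta**6 - 18432*theta**5 - 6144*theta**4 - 2916*theta**2*sin(4*theta**3/3 + 5) + 1944*theta**2 - 972*theta - 2187*sin(4*theta**3/3 + 5) + 1458)/(1944*theta**2 + 1458)

Differentiate the proposed G(theta) back; it has to land on the given G'(theta).
A general antiderivative is -theta/(2*theta**2 + 3/2) - 4*(theta**2 + 4*theta/3)**4/3 - 3*sin(4*theta**3/3 + 5)/2 + C.
The condition gives C = -66013/1701 - 3*sin(19/3)/2 - (-67714/1701 - 3*sin(19/3)/2) = 1.
So G(theta) = (-2592*theta**10 - 13824*theta**9 - 29592*theta**8 - 34944*theta**7 - 28928*theta**6 - 18432*theta**5 - 6144*theta**4 - 2916*theta**2*sin(4*theta**3/3 + 5) + 1944*theta**2 - 972*theta - 2187*sin(4*theta**3/3 + 5) + 1458)/(1944*theta**2 + 1458).
Check: d/dtheta[(-2592*theta**10 - 13824*theta**9 - 29592*theta**8 - 34944*theta**7 - 28928*theta**6 - 18432*theta**5 - 6144*theta**4 - 2916*theta**2*sin(4*theta**3/3 + 5) + 1944*theta**2 - 972*theta - 2187*sin(4*theta**3/3 + 5) + 1458)/(1944*theta**2 + 1458)] = (-41472*theta**11 - 193536*theta**10 - 393984*theta**9 - 536064*theta**8 - 586528*theta**7 - 23328*theta**6*cos(4*theta**3/3 + 5) - 477504*theta**6 - 284928*theta**5 - 34992*theta**4*cos(4*theta**3/3 + 5) - 138240*theta**4 - 36864*theta**3 - 13122*theta**2*cos(4*theta**3/3 + 5) + 1944*theta**2 - 1458)/(3888*theta**4 + 5832*theta**2 + 2187), which equals G'(theta).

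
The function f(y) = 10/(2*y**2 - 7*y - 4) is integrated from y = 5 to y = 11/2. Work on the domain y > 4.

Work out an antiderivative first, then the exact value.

Antiderivative: F(y) = -10*(-log(y - 4) + log(y + 1/2))/9; value = -10*log(6)/9 + 10*log(3/2)/9 + 10*log(11/2)/9

Factor the denominator ((y - 4)*(2*y + 1)) and decompose: f = -20/(9*(2*y + 1)) + 10/(9*(y - 4)); each piece integrates to a log, atan, or power term.
F(y) = -10*(-log(y - 4) + log(y + 1/2))/9 is an antiderivative of f.
Check: d/dy[-10*(-log(y - 4) + log(y + 1/2))/9] = 10/(2*y**2 - 7*y - 4) = f(y).
F(11/2) = -10*log(6)/9 + 10*log(3/2)/9; F(5) = -10*log(11/2)/9.
Integral = F(11/2) - F(5) = -10*log(6)/9 + 10*log(3/2)/9 + 10*log(11/2)/9.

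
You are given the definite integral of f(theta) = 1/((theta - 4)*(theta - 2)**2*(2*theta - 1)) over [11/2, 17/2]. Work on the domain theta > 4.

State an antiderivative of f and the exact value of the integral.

The denominator factors as (theta - 4)*(theta - 2)**2*(2*theta - 1); partial fractions split f into directly integrable pieces: -8/(63*(2*theta - 1)) + 1/(36*(theta - 2)) - 1/(6*(theta - 2)**2) + 1/(28*(theta - 4)).
F(theta) = (9*theta*log(theta - 4) + 7*theta*log(theta - 2) - 16*theta*log(theta - 1/2) - 18*log(theta - 4) - 14*log(theta - 2) + 32*log(theta - 1/2) + 42)/(252*theta - 504) is an antiderivative of f.
Check: d/dtheta[(9*theta*log(theta - 4) + 7*theta*log(theta - 2) - 16*theta*log(theta - 1/2) - 18*log(theta - 4) - 14*log(theta - 2) + 32*log(theta - 1/2) + 42)/(252*theta - 504)] = 1/(2*theta**4 - 17*theta**3 + 48*theta**2 - 52*theta + 16), which equals f(theta).
F(17/2) = -4*log(8)/63 + 1/39 + log(13/2)/36 + log(9/2)/28; F(11/2) = -4*log(5)/63 + log(3/2)/28 + log(7/2)/36 + 1/21.
Integral = F(17/2) - F(11/2) = -4*log(8)/63 - log(7/2)/36 - 2/91 - log(3/2)/28 + log(13/2)/36 + log(9/2)/28 + 4*log(5)/63.

Antiderivative: F(theta) = (9*theta*log(theta - 4) + 7*theta*log(theta - 2) - 16*theta*log(theta - 1/2) - 18*log(theta - 4) - 14*log(theta - 2) + 32*log(theta - 1/2) + 42)/(252*theta - 504); value = -4*log(8)/63 - log(7/2)/36 - 2/91 - log(3/2)/28 + log(13/2)/36 + log(9/2)/28 + 4*log(5)/63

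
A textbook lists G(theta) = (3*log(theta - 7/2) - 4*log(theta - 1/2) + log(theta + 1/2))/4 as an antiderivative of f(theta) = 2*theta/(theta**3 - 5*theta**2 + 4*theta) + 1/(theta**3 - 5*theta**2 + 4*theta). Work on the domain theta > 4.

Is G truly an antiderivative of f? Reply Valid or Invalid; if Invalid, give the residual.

d/dtheta[G] = (16*theta + 16)/(8*theta**3 - 28*theta**2 - 2*theta + 7)
d/dtheta[G] - f(theta) = (-16*theta**3 + 16*theta**2 + 52*theta - 7)/(8*theta**6 - 68*theta**5 + 170*theta**4 - 95*theta**3 - 43*theta**2 + 28*theta) != 0.

Invalid: d/dtheta[G] - f = (-16*theta**3 + 16*theta**2 + 52*theta - 7)/(8*theta**6 - 68*theta**5 + 170*theta**4 - 95*theta**3 - 43*theta**2 + 28*theta), which is not 0.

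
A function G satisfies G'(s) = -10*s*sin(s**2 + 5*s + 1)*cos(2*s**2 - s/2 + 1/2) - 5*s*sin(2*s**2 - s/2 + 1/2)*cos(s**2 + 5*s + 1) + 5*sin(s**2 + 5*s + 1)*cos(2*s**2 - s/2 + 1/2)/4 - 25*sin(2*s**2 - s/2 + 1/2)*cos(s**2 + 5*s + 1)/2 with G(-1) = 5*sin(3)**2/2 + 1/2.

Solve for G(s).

G(s) = -5*sin(s**2 + 5*s + 1)*sin(2*s**2 - s/2 + 1/2)/2 + 1/2

G'(s) has the shape u'v + uv' for u = -5*sin(s**2 + 5*s + 1)/2 and v = sin(2*s**2 - s/2 + 1/2) — it is the derivative of the product u*v.
A general antiderivative is -5*sin(s**2 + 5*s + 1)*sin(2*s**2 - s/2 + 1/2)/2 + C.
The condition gives C = 5*sin(3)**2/2 + 1/2 - (5*sin(3)**2/2) = 1/2.
So G(s) = -5*sin(s**2 + 5*s + 1)*sin(2*s**2 - s/2 + 1/2)/2 + 1/2.
Check: d/ds[-5*sin(s**2 + 5*s + 1)*sin(2*s**2 - s/2 + 1/2)/2 + 1/2] = -10*s*sin(s**2 + 5*s + 1)*cos(2*s**2 - s/2 + 1/2) - 5*s*sin(2*s**2 - s/2 + 1/2)*cos(s**2 + 5*s + 1) + 5*sin(s**2 + 5*s + 1)*cos(2*s**2 - s/2 + 1/2)/4 - 25*sin(2*s**2 - s/2 + 1/2)*cos(s**2 + 5*s + 1)/2 = G'(s).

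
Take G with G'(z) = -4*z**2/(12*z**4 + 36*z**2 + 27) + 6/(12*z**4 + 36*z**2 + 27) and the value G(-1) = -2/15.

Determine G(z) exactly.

G'(z) has the shape u'v + uv' for u = 2*z/3 and v = 1/(2*z**2 + 3) — it is the derivative of the product u*v.
A general antiderivative is 2*z/(3*(2*z**2 + 3)) + C.
The condition gives C = -2/15 - (-2/15) = 0.
So G(z) = 2*z/(6*z**2 + 9).
Check: d/dz[2*z/(6*z**2 + 9)] = (6 - 4*z**2)/(12*z**4 + 36*z**2 + 27), which equals G'(z).

G(z) = 2*z/(6*z**2 + 9)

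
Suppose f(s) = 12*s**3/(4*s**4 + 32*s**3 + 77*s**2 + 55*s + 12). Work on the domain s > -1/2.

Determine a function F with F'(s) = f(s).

An antiderivative is F(s) = 3*(117*(2*s + 1)*log(s + 1/2) - 5292*(2*s + 1)*log(s + 3) + 6400*(2*s + 1)*log(s + 4) + 35)/(1225*(2*s + 1)).

Factor the denominator ((s + 3)*(s + 4)*(2*s + 1)**2) and decompose: f = 702/(1225*(2*s + 1)) - 6/(35*(2*s + 1)**2) + 768/(49*(s + 4)) - 324/(25*(s + 3)); each piece integrates to a log, atan, or power term.
Check: d/ds[3*(117*(2*s + 1)*log(s + 1/2) - 5292*(2*s + 1)*log(s + 3) + 6400*(2*s + 1)*log(s + 4) + 35)/(1225*(2*s + 1))] = 12*s**3/(4*s**4 + 32*s**3 + 77*s**2 + 55*s + 12) = f(s).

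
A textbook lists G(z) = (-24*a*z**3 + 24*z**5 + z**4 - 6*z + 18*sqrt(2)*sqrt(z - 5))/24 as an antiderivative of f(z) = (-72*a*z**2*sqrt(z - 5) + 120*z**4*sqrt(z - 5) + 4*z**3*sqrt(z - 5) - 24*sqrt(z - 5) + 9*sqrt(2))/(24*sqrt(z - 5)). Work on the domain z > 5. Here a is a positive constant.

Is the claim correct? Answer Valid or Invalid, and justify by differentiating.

Invalid: d/dz[G] - f = 3/4, which is not 0.

d/dz[G] = (-72*a*z**2*sqrt(z - 5) + 120*z**4*sqrt(z - 5) + 4*z**3*sqrt(z - 5) - 6*sqrt(z - 5) + 9*sqrt(2))/(24*sqrt(z - 5))
d/dz[G] - f(z) = 3/4 != 0.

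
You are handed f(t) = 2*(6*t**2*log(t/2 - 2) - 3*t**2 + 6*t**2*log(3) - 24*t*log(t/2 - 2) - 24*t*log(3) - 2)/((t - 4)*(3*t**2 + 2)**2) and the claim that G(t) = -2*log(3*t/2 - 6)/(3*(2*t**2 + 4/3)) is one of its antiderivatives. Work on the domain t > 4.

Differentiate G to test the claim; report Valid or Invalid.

Invalid: d/dt[G] - f = (-6*t**2*log(t/2 - 2) - 6*t**2*log(3) + 3*t**2 + 24*t*log(t/2 - 2) + 24*t*log(3) + 2)/(9*t**5 - 36*t**4 + 12*t**3 - 48*t**2 + 4*t - 16), which is not 0.

d/dt[G] = (6*t**2*log(t/2 - 2) - 3*t**2 + 6*t**2*log(3) - 24*t*log(t/2 - 2) - 24*t*log(3) - 2)/(9*t**5 - 36*t**4 + 12*t**3 - 48*t**2 + 4*t - 16)
d/dt[G] - f(t) = (-6*t**2*log(t/2 - 2) - 6*t**2*log(3) + 3*t**2 + 24*t*log(t/2 - 2) + 24*t*log(3) + 2)/(9*t**5 - 36*t**4 + 12*t**3 - 48*t**2 + 4*t - 16) != 0.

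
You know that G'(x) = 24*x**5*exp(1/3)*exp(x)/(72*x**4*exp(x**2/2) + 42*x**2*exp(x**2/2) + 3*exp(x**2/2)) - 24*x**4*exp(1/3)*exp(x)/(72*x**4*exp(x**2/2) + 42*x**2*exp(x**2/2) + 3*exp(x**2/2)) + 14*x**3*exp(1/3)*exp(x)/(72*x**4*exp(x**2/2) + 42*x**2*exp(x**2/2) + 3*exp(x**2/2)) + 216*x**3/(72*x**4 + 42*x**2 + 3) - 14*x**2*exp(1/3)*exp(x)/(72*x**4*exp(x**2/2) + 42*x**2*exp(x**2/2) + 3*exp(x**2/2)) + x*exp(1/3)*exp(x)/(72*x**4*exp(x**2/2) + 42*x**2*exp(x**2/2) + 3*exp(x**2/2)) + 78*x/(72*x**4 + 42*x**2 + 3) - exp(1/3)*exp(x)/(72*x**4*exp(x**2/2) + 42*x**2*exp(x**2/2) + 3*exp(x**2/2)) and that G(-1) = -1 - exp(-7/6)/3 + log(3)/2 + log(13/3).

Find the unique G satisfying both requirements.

G(x) = -exp(1/3)*exp(x)*exp(-x**2/2)/3 + log(2*x**2 + 1)/2 + log(4*x**2 + 1/3) - 1

Integrate term by term and add the pieces.
A general antiderivative is -exp(-x**2/2 + x + 1/3)/3 + log(2*x**2 + 1)/2 + log(4*x**2 + 1/3) + C.
The condition gives C = -1 - exp(-7/6)/3 + log(3)/2 + log(13/3) - (-exp(-7/6)/3 + log(3)/2 + log(13/3)) = -1.
So G(x) = -exp(1/3)*exp(x)*exp(-x**2/2)/3 + log(2*x**2 + 1)/2 + log(4*x**2 + 1/3) - 1.
Check: d/dx[-exp(1/3)*exp(x)*exp(-x**2/2)/3 + log(2*x**2 + 1)/2 + log(4*x**2 + 1/3) - 1] = (24*x**5*exp(1/3)*exp(x) - 24*x**4*exp(1/3)*exp(x) + 14*x**3*exp(1/3)*exp(x) + 216*x**3*exp(x**2/2) - 14*x**2*exp(1/3)*exp(x) + x*exp(1/3)*exp(x) + 78*x*exp(x**2/2) - exp(1/3)*exp(x))/(72*x**4*exp(x**2/2) + 42*x**2*exp(x**2/2) + 3*exp(x**2/2)), which equals G'(x).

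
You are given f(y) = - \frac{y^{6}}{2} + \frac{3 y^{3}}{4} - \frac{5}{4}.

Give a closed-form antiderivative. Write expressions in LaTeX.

An antiderivative is F(y) = - \frac{y^{7}}{14} + \frac{3 y^{4}}{16} - \frac{5 y}{4}.

The integrand splits into summands that can be handled one at a time.
Check: d/dy[- \frac{y^{7}}{14} + \frac{3 y^{4}}{16} - \frac{5 y}{4}] = - \frac{y^{6}}{2} + \frac{3 y^{3}}{4} - \frac{5}{4} = f(y).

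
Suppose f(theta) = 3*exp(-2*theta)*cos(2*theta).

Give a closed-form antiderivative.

A candidate is checked by its d/dtheta: the result must match f(theta).
Check: d/dtheta[3*exp(-2*theta)*sin(2*theta)/4 - 3*exp(-2*theta)*cos(2*theta)/4] = 3*exp(-2*theta)*cos(2*theta) = f(theta).

An antiderivative is F(theta) = 3*exp(-2*theta)*sin(2*theta)/4 - 3*exp(-2*theta)*cos(2*theta)/4.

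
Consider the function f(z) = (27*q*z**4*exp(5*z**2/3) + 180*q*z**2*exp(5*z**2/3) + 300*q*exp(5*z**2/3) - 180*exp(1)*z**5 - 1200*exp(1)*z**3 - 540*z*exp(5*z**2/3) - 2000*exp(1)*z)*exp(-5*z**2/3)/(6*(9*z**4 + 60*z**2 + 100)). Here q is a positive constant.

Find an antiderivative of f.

An antiderivative is F(z) = (3*q*z**3 + 10*q*z + 6*exp(1)*z**2*exp(-5*z**2/3) + 30 + 20*exp(1)*exp(-5*z**2/3))/(2*(3*z**2 + 10)).

For F(z) to be correct the identity F'(z) - f(z) = 0 must hold.
Check: d/dz[(3*q*z**3 + 10*q*z + 6*exp(1)*z**2*exp(-5*z**2/3) + 30 + 20*exp(1)*exp(-5*z**2/3))/(2*(3*z**2 + 10))] = (27*q*z**4*exp(5*z**2/3) + 180*q*z**2*exp(5*z**2/3) + 300*q*exp(5*z**2/3) - 180*exp(1)*z**5 - 1200*exp(1)*z**3 - 540*z*exp(5*z**2/3) - 2000*exp(1)*z)/(54*z**4*exp(5*z**2/3) + 360*z**2*exp(5*z**2/3) + 600*exp(5*z**2/3)), which equals f(z).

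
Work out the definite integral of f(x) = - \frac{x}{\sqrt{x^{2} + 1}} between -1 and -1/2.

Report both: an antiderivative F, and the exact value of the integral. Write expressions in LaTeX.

The substitution u = 4 x^{2} + 4 works: f is exactly (dF/du)*(du/dx) for that inner function.
F(x) = - \sqrt{x^{2} + 1} is an antiderivative of f.
Check: d/dx[- \sqrt{x^{2} + 1}] = - \frac{x}{\sqrt{x^{2} + 1}} = f(x).
F(-1/2) = - \frac{\sqrt{5}}{2}; F(-1) = - \sqrt{2}.
Integral = F(-1/2) - F(-1) = - \frac{\sqrt{5}}{2} + \sqrt{2}.

Antiderivative: F(x) = - \sqrt{x^{2} + 1}; value = - \frac{\sqrt{5}}{2} + \sqrt{2}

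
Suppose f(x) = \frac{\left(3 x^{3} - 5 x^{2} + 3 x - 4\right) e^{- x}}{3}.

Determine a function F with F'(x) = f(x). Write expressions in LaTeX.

An antiderivative is F(x) = - x^{3} e^{- x} - \frac{4 x^{2} e^{- x}}{3} - \frac{11 x e^{- x}}{3} - \frac{7 e^{- x}}{3}.

f has the shape u'v + uv' for u = - x^{3} - \frac{4 x^{2}}{3} - \frac{11 x}{3} - \frac{7}{3} and v = e^{- x} — it is the derivative of the product u*v.
Check: d/dx[- x^{3} e^{- x} - \frac{4 x^{2} e^{- x}}{3} - \frac{11 x e^{- x}}{3} - \frac{7 e^{- x}}{3}] = \frac{\left(3 x^{3} - 5 x^{2} + 3 x - 4\right) e^{- x}}{3} = f(x).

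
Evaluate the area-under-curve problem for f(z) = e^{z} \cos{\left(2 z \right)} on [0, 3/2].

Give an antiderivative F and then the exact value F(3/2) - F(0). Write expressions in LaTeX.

Antiderivative: F(z) = \frac{2 e^{z} \sin{\left(2 z \right)}}{5} + \frac{e^{z} \cos{\left(2 z \right)}}{5}; value = \frac{e^{\frac{3}{2}} \cos{\left(3 \right)}}{5} - \frac{1}{5} + \frac{2 e^{\frac{3}{2}} \sin{\left(3 \right)}}{5}

Check any antiderivative F(z) by computing F'(z) and comparing it with f(z).
F(z) = \frac{2 e^{z} \sin{\left(2 z \right)}}{5} + \frac{e^{z} \cos{\left(2 z \right)}}{5} is an antiderivative of f.
Check: d/dz[\frac{2 e^{z} \sin{\left(2 z \right)}}{5} + \frac{e^{z} \cos{\left(2 z \right)}}{5}] = e^{z} \cos{\left(2 z \right)} = f(z).
F(3/2) = \frac{e^{\frac{3}{2}} \cos{\left(3 \right)}}{5} + \frac{2 e^{\frac{3}{2}} \sin{\left(3 \right)}}{5}; F(0) = \frac{1}{5}.
Integral = F(3/2) - F(0) = \frac{e^{\frac{3}{2}} \cos{\left(3 \right)}}{5} - \frac{1}{5} + \frac{2 e^{\frac{3}{2}} \sin{\left(3 \right)}}{5}.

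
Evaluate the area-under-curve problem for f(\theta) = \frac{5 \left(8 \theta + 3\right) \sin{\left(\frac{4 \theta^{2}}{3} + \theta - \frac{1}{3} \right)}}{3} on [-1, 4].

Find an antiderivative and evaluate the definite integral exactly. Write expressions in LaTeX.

The substitution u = \frac{4 \theta^{2}}{3} + \theta - \frac{1}{3} works: f is exactly (dF/du)*(du/d\theta) for that inner function.
F(\theta) = - 5 \cos{\left(\frac{4 \theta^{2}}{3} + \theta - \frac{1}{3} \right)} is an antiderivative of f.
Check: d/d\theta[- 5 \cos{\left(\frac{4 \theta^{2}}{3} + \theta - \frac{1}{3} \right)}] = \frac{40 \theta \sin{\left(\frac{4 \theta^{2}}{3} + \theta - \frac{1}{3} \right)}}{3} + 5 \sin{\left(\frac{4 \theta^{2}}{3} + \theta - \frac{1}{3} \right)}, which equals f(\theta).
F(4) = - 5 \cos{\left(25 \right)}; F(-1) = -5.
Integral = F(4) - F(-1) = 5 - 5 \cos{\left(25 \right)}.

Antiderivative: F(\theta) = - 5 \cos{\left(\frac{4 \theta^{2}}{3} + \theta - \frac{1}{3} \right)}; value = 5 - 5 \cos{\left(25 \right)}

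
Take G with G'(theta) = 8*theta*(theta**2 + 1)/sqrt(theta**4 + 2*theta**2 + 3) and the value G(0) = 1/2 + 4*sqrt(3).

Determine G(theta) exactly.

G(theta) = 4*sqrt(theta**4 + 2*theta**2 + 3) + 1/2

The substitution u = theta**4 + 2*theta**2 + 3 works: G'(theta) is exactly (dG/du)*(du/dtheta) for that inner function.
A general antiderivative is 4*sqrt(theta**4 + 2*theta**2 + 3) + C.
The condition gives C = 1/2 + 4*sqrt(3) - (4*sqrt(3)) = 1/2.
So G(theta) = 4*sqrt(theta**4 + 2*theta**2 + 3) + 1/2.
Check: d/dtheta[4*sqrt(theta**4 + 2*theta**2 + 3) + 1/2] = (8*theta**3 + 8*theta)/sqrt(theta**4 + 2*theta**2 + 3), which equals G'(theta).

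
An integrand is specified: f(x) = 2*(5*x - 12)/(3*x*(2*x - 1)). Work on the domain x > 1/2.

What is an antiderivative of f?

An antiderivative is F(x) = 8*log(x) - 19*log(x - 1/2)/3.

Factor the denominator (3*x*(2*x - 1)) and decompose: f = -38/(3*(2*x - 1)) + 8/x; each piece integrates to a log, atan, or power term.
Check: d/dx[8*log(x) - 19*log(x - 1/2)/3] = (10*x - 24)/(6*x**2 - 3*x), which equals f(x).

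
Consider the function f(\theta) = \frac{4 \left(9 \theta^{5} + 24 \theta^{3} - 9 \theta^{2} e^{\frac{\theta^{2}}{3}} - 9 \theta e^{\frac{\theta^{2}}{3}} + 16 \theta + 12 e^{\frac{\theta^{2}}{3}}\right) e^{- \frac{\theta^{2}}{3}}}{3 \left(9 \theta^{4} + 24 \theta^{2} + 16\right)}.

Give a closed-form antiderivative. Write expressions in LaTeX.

An antiderivative is F(\theta) = \frac{2 \left(- 3 \theta^{2} + \left(2 \theta + 1\right) e^{\frac{\theta^{2}}{3}} - 4\right) e^{- \frac{\theta^{2}}{3}}}{3 \theta^{2} + 4}.

For F(\theta) to be correct the identity F'(\theta) - f(\theta) = 0 must hold.
Check: d/d\theta[\frac{2 \left(- 3 \theta^{2} + \left(2 \theta + 1\right) e^{\frac{\theta^{2}}{3}} - 4\right) e^{- \frac{\theta^{2}}{3}}}{3 \theta^{2} + 4}] = \frac{36 \theta^{5} + 96 \theta^{3} - 36 \theta^{2} e^{\frac{\theta^{2}}{3}} - 36 \theta e^{\frac{\theta^{2}}{3}} + 64 \theta + 48 e^{\frac{\theta^{2}}{3}}}{27 \theta^{4} e^{\frac{\theta^{2}}{3}} + 72 \theta^{2} e^{\frac{\theta^{2}}{3}} + 48 e^{\frac{\theta^{2}}{3}}}, which equals f(\theta).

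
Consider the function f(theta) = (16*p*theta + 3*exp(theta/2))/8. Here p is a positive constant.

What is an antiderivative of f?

Whatever form F(theta) takes, F'(theta) = f(theta) is non-negotiable.
Check: d/dtheta[p*theta**2 + 3*exp(theta/2)/4] = 2*p*theta + 3*exp(theta/2)/8, which equals f(theta).

An antiderivative is F(theta) = p*theta**2 + 3*exp(theta/2)/4.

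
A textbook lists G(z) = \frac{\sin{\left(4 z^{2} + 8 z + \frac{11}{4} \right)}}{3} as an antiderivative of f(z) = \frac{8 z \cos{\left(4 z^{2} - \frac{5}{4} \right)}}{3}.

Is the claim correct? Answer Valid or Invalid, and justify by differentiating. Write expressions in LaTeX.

d/dz[G] = \frac{8 z \cos{\left(4 z^{2} + 8 z + \frac{11}{4} \right)}}{3} + \frac{8 \cos{\left(4 z^{2} + 8 z + \frac{11}{4} \right)}}{3}
d/dz[G] - f(z) = - \frac{8 z \cos{\left(4 z^{2} - \frac{5}{4} \right)}}{3} + \frac{8 z \cos{\left(4 z^{2} + 8 z + \frac{11}{4} \right)}}{3} + \frac{8 \cos{\left(4 z^{2} + 8 z + \frac{11}{4} \right)}}{3} != 0.

Invalid: d/dz[G] - f = - \frac{8 z \cos{\left(4 z^{2} - \frac{5}{4} \right)}}{3} + \frac{8 z \cos{\left(4 z^{2} + 8 z + \frac{11}{4} \right)}}{3} + \frac{8 \cos{\left(4 z^{2} + 8 z + \frac{11}{4} \right)}}{3}, which is not 0.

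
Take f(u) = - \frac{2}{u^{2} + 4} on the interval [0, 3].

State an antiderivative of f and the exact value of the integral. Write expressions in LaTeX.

Recover f(u) by differentiating a candidate F(u); any mismatch rules it out.
F(u) = - \operatorname{atan}{\left(\frac{u}{2} \right)} is an antiderivative of f.
Check: d/du[- \operatorname{atan}{\left(\frac{u}{2} \right)}] = - \frac{2}{u^{2} + 4} = f(u).
F(3) = - \operatorname{atan}{\left(\frac{3}{2} \right)}; F(0) = 0.
Integral = F(3) - F(0) = - \operatorname{atan}{\left(\frac{3}{2} \right)}.

Antiderivative: F(u) = - \operatorname{atan}{\left(\frac{u}{2} \right)}; value = - \operatorname{atan}{\left(\frac{3}{2} \right)}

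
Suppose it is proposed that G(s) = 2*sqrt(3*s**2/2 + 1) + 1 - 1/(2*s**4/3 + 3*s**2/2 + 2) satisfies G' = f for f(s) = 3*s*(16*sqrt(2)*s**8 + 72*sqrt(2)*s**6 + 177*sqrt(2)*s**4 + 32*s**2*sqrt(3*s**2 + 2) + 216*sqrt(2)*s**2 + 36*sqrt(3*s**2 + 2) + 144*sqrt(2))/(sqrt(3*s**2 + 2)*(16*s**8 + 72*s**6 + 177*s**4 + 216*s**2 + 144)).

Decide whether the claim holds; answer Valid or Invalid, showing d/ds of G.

d/ds[G] = (48*sqrt(2)*s**9 + 216*sqrt(2)*s**7 + 531*sqrt(2)*s**5 + 96*s**3*sqrt(3*s**2 + 2) + 648*sqrt(2)*s**3 + 108*s*sqrt(3*s**2 + 2) + 432*sqrt(2)*s)/(16*s**8*sqrt(3*s**2 + 2) + 72*s**6*sqrt(3*s**2 + 2) + 177*s**4*sqrt(3*s**2 + 2) + 216*s**2*sqrt(3*s**2 + 2) + 144*sqrt(3*s**2 + 2))
This equals f(s) exactly, so the claim holds.

Valid: G'(s) = f(s).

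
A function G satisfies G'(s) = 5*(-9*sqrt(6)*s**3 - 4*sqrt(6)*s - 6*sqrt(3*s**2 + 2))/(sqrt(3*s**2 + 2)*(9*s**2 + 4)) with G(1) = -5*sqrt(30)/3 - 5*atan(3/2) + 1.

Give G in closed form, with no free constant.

G(s) = -5*sqrt(2*s**2 + 4/3) - 5*atan(3*s/2) + 1

Since d/ds undoes antidifferentiation here, G(s) must give back the stated G'(s).
A general antiderivative is -5*sqrt(2*s**2 + 4/3) - 5*atan(3*s/2) + C.
The condition gives C = -5*sqrt(30)/3 - 5*atan(3/2) + 1 - (-5*sqrt(30)/3 - 5*atan(3/2)) = 1.
So G(s) = -5*sqrt(2*s**2 + 4/3) - 5*atan(3*s/2) + 1.
Check: d/ds[-5*sqrt(2*s**2 + 4/3) - 5*atan(3*s/2) + 1] = (-45*sqrt(6)*s**3 - 20*sqrt(6)*s - 30*sqrt(3*s**2 + 2))/(9*s**2*sqrt(3*s**2 + 2) + 4*sqrt(3*s**2 + 2)), which equals G'(s).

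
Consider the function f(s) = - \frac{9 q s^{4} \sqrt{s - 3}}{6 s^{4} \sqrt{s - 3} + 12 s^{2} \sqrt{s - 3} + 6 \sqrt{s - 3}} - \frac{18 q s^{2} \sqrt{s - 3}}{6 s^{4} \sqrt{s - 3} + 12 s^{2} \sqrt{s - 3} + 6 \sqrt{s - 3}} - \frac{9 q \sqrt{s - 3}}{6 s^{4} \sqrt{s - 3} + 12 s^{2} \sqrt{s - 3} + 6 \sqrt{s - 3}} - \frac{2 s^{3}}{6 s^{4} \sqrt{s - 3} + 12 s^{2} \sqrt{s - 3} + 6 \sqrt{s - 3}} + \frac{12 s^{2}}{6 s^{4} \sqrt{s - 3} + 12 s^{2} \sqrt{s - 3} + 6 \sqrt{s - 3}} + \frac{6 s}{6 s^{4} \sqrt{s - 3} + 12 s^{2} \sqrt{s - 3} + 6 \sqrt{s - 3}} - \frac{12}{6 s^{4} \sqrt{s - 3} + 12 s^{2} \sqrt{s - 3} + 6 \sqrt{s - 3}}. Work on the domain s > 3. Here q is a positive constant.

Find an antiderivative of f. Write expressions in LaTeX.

Integrate term by term and add the pieces.
Check: d/ds[\frac{s \left(- 9 q \left(s^{2} + 1\right) + 4 \sqrt{s - 3}\right)}{6 \left(s^{2} + 1\right)}] = \frac{- 9 q s^{4} \sqrt{s - 3} - 18 q s^{2} \sqrt{s - 3} - 9 q \sqrt{s - 3} - 2 s^{3} + 12 s^{2} + 6 s - 12}{6 s^{4} \sqrt{s - 3} + 12 s^{2} \sqrt{s - 3} + 6 \sqrt{s - 3}}, which equals f(s).

An antiderivative is F(s) = \frac{s \left(- 9 q \left(s^{2} + 1\right) + 4 \sqrt{s - 3}\right)}{6 \left(s^{2} + 1\right)}.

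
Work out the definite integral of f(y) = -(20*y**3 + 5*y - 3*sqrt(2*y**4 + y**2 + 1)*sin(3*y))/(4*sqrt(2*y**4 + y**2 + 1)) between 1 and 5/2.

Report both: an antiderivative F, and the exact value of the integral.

Since d/dy undoes antidifferentiation here, F'(y) = f(y) is required of F(y).
F(y) = -5*sqrt(2*y**4 + y**2 + 1)/4 - cos(3*y)/4 is an antiderivative of f.
Check: d/dy[-5*sqrt(2*y**4 + y**2 + 1)/4 - cos(3*y)/4] = (-20*y**3 - 5*y + 3*sqrt(2*y**4 + y**2 + 1)*sin(3*y))/(4*sqrt(2*y**4 + y**2 + 1)), which equals f(y).
F(5/2) = -5*sqrt(1366)/16 - cos(15/2)/4; F(1) = -5/2 - cos(3)/4.
Integral = F(5/2) - F(1) = -5*sqrt(1366)/16 + cos(3)/4 - cos(15/2)/4 + 5/2.

Antiderivative: F(y) = -5*sqrt(2*y**4 + y**2 + 1)/4 - cos(3*y)/4; value = -5*sqrt(1366)/16 + cos(3)/4 - cos(15/2)/4 + 5/2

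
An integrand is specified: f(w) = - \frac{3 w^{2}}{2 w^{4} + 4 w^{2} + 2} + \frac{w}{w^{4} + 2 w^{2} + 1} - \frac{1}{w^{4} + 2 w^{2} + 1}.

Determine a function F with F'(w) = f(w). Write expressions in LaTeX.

An antiderivative is F(w) = \frac{w - 5 \left(w^{2} + 1\right) \operatorname{atan}{\left(w \right)} - 2}{4 \left(w^{2} + 1\right)}.

The integrand splits into summands that can be handled one at a time.
Check: d/dw[\frac{w - 5 \left(w^{2} + 1\right) \operatorname{atan}{\left(w \right)} - 2}{4 \left(w^{2} + 1\right)}] = \frac{- 3 w^{2} + 2 w - 2}{2 w^{4} + 4 w^{2} + 2}, which equals f(w).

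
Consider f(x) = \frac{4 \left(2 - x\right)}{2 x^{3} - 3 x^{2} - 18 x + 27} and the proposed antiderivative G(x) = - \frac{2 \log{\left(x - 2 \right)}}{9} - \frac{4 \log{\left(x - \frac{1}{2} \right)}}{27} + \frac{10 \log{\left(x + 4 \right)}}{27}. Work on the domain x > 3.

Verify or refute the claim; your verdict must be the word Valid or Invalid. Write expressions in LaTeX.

d/dx[G] = \frac{4 - 4 x}{2 x^{3} + 3 x^{2} - 18 x + 8}
d/dx[G] - f(x) = \frac{16 x^{3} - 36 x^{2} - 4 x + 44}{4 x^{6} - 81 x^{4} + 70 x^{3} + 381 x^{2} - 630 x + 216} != 0.

Invalid: d/dx[G] - f = \frac{16 x^{3} - 36 x^{2} - 4 x + 44}{4 x^{6} - 81 x^{4} + 70 x^{3} + 381 x^{2} - 630 x + 216}, which is not 0.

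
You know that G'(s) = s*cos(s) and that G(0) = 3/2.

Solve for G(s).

A candidate passes only if d/ds[G] lands on the given G'(s) exactly.
A general antiderivative is s*sin(s) + cos(s) + C.
The condition gives C = 3/2 - (1) = 1/2.
So G(s) = (2*s*sin(s) + 2*cos(s) + 1)/2.
Check: d/ds[(2*s*sin(s) + 2*cos(s) + 1)/2] = s*cos(s) = G'(s).

G(s) = (2*s*sin(s) + 2*cos(s) + 1)/2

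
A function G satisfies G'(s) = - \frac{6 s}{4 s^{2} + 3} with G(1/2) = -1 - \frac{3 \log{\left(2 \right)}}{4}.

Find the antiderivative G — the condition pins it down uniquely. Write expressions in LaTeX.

G(s) = - \frac{3 \log{\left(2 s^{2} + \frac{3}{2} \right)}}{4} - 1

The substitution u = 2 s^{2} + \frac{3}{2} works: G'(s) is exactly (dG/du)*(du/ds) for that inner function.
A general antiderivative is - \frac{3 \log{\left(2 s^{2} + \frac{3}{2} \right)}}{4} + C.
The condition gives C = -1 - \frac{3 \log{\left(2 \right)}}{4} - (- \frac{3 \log{\left(2 \right)}}{4}) = -1.
So G(s) = - \frac{3 \log{\left(2 s^{2} + \frac{3}{2} \right)}}{4} - 1.
Check: d/ds[- \frac{3 \log{\left(2 s^{2} + \frac{3}{2} \right)}}{4} - 1] = - \frac{6 s}{4 s^{2} + 3} = G'(s).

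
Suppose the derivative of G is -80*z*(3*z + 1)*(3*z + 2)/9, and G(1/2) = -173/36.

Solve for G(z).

The substitution u = -2*z**2 - 4*z/3 works: G'(z) is exactly (dG/du)*(du/dz) for that inner function.
A general antiderivative is -5*(-2*z**2 - 4*z/3)**2 + C.
The condition gives C = -173/36 - (-245/36) = 2.
So G(z) = -20*z**4 - 80*z**3/3 - 80*z**2/9 + 2.
Check: d/dz[-20*z**4 - 80*z**3/3 - 80*z**2/9 + 2] = -80*z**3 - 80*z**2 - 160*z/9, which equals G'(z).

G(z) = -20*z**4 - 80*z**3/3 - 80*z**2/9 + 2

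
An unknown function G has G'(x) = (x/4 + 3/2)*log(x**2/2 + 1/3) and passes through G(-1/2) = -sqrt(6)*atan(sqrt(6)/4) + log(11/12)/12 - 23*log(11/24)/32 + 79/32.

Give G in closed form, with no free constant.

G(x) = (3*x**2*log(x**2/2 + 1/3) - 3*x**2 + 36*x*log(x**2/2 + 1/3) - 72*x + 2*log(x**2 + 2/3) + 24*sqrt(6)*atan(sqrt(6)*x/2) + 24)/24

Any candidate G(x) must reproduce the stated G'(x) exactly.
A general antiderivative is -x**2/8 - 3*x + (x**2/8 + 3*x/2)*log(x**2/2 + 1/3) + log(x**2 + 2/3)/12 + sqrt(6)*atan(sqrt(6)*x/2) + C.
The condition gives C = -sqrt(6)*atan(sqrt(6)/4) + log(11/12)/12 - 23*log(11/24)/32 + 79/32 - (-sqrt(6)*atan(sqrt(6)/4) + log(11/12)/12 - 23*log(11/24)/32 + 47/32) = 1.
So G(x) = (3*x**2*log(x**2/2 + 1/3) - 3*x**2 + 36*x*log(x**2/2 + 1/3) - 72*x + 2*log(x**2 + 2/3) + 24*sqrt(6)*atan(sqrt(6)*x/2) + 24)/24.
Check: d/dx[(3*x**2*log(x**2/2 + 1/3) - 3*x**2 + 36*x*log(x**2/2 + 1/3) - 72*x + 2*log(x**2 + 2/3) + 24*sqrt(6)*atan(sqrt(6)*x/2) + 24)/24] = x*log(3*x**2 + 2)/4 - x*log(6)/4 + 3*log(3*x**2 + 2)/2 - 3*log(6)/2, which equals G'(x).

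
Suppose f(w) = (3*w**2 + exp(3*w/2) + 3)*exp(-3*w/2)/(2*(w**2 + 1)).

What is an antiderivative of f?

An antiderivative is F(w) = atan(w)/2 - exp(-3*w/2).

Whatever form F(w) takes, F'(w) = f(w) is non-negotiable.
Check: d/dw[atan(w)/2 - exp(-3*w/2)] = (3*w**2 + exp(3*w/2) + 3)/(2*w**2*exp(3*w/2) + 2*exp(3*w/2)), which equals f(w).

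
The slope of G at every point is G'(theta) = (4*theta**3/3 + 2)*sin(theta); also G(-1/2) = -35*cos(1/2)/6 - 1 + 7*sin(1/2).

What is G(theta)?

A first test for any G(theta): its theta-derivative must equal the given G'(theta).
A general antiderivative is -4*theta**3*cos(theta)/3 + 4*theta**2*sin(theta) + 8*theta*cos(theta) - 8*sin(theta) - 2*cos(theta) + C.
The condition gives C = -35*cos(1/2)/6 - 1 + 7*sin(1/2) - (-35*cos(1/2)/6 + 7*sin(1/2)) = -1.
So G(theta) = -4*theta**3*cos(theta)/3 + 4*theta**2*sin(theta) + 8*theta*cos(theta) - 8*sin(theta) - 2*cos(theta) - 1.
Check: d/dtheta[-4*theta**3*cos(theta)/3 + 4*theta**2*sin(theta) + 8*theta*cos(theta) - 8*sin(theta) - 2*cos(theta) - 1] = 4*theta**3*sin(theta)/3 + 2*sin(theta), which equals G'(theta).

G(theta) = -4*theta**3*cos(theta)/3 + 4*theta**2*sin(theta) + 8*theta*cos(theta) - 8*sin(theta) - 2*cos(theta) - 1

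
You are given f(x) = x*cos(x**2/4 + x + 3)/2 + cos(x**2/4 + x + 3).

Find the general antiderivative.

F(x) = sin(x**2/4 + x + 3) + C

f matches the chain-rule pattern g'(h)*h' with inner function h(x) = x**2/4 + x + 3; substituting u = h(x) collapses the integral.
Check: d/dx[sin(x**2/4 + x + 3)] = x*cos(x**2/4 + x + 3)/2 + cos(x**2/4 + x + 3) = f(x).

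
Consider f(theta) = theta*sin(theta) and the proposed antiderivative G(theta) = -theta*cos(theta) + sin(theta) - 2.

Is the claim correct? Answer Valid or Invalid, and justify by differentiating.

d/dtheta[G] = theta*sin(theta)
This equals f(theta) exactly, so the claim holds.

Valid - differentiating G returns exactly f.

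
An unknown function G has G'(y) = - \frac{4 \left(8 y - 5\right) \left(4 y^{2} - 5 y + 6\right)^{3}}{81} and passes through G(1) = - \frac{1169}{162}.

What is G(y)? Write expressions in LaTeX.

G'(y) matches the chain-rule pattern g'(h)*h' with inner function h(y) = - \frac{4 y^{2}}{3} + \frac{5 y}{3} - 2; substituting u = h(y) collapses the integral.
A general antiderivative is - \left(- \frac{4 y^{2}}{3} + \frac{5 y}{3} - 2\right)^{4} + C.
The condition gives C = - \frac{1169}{162} - (- \frac{625}{81}) = \frac{1}{2}.
So G(y) = - \frac{256 y^{8}}{81} + \frac{1280 y^{7}}{81} - \frac{1312 y^{6}}{27} + \frac{7760 y^{5}}{81} - \frac{11281 y^{4}}{81} + \frac{3880 y^{3}}{27} - \frac{328 y^{2}}{3} + \frac{160 y}{3} - \frac{31}{2}.
Check: d/dy[- \frac{256 y^{8}}{81} + \frac{1280 y^{7}}{81} - \frac{1312 y^{6}}{27} + \frac{7760 y^{5}}{81} - \frac{11281 y^{4}}{81} + \frac{3880 y^{3}}{27} - \frac{328 y^{2}}{3} + \frac{160 y}{3} - \frac{31}{2}] = - \frac{2048 y^{7}}{81} + \frac{8960 y^{6}}{81} - \frac{2624 y^{5}}{9} + \frac{38800 y^{4}}{81} - \frac{45124 y^{3}}{81} + \frac{3880 y^{2}}{9} - \frac{656 y}{3} + \frac{160}{3}, which equals G'(y).

G(y) = - \frac{256 y^{8}}{81} + \frac{1280 y^{7}}{81} - \frac{1312 y^{6}}{27} + \frac{7760 y^{5}}{81} - \frac{11281 y^{4}}{81} + \frac{3880 y^{3}}{27} - \frac{328 y^{2}}{3} + \frac{160 y}{3} - \frac{31}{2}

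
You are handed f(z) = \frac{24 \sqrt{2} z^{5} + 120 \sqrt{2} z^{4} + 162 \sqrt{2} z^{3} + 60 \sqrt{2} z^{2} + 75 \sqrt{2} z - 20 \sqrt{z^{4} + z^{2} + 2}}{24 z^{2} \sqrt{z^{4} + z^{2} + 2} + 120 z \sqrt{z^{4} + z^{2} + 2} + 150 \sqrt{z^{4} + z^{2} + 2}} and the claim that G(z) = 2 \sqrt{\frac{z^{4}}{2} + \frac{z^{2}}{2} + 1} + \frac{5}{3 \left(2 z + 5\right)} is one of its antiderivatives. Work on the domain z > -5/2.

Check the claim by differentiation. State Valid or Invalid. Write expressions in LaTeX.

d/dz[G] = \frac{24 \sqrt{2} z^{5} + 120 \sqrt{2} z^{4} + 162 \sqrt{2} z^{3} + 60 \sqrt{2} z^{2} + 75 \sqrt{2} z - 10 \sqrt{z^{4} + z^{2} + 2}}{12 z^{2} \sqrt{z^{4} + z^{2} + 2} + 60 z \sqrt{z^{4} + z^{2} + 2} + 75 \sqrt{z^{4} + z^{2} + 2}}
d/dz[G] - f(z) = \frac{2 \sqrt{2} z^{3} \sqrt{z^{4} + z^{2} + 2} + \sqrt{2} z \sqrt{z^{4} + z^{2} + 2}}{2 z^{4} + 2 z^{2} + 4} != 0.

Invalid: d/dz[G] - f = \frac{2 \sqrt{2} z^{3} \sqrt{z^{4} + z^{2} + 2} + \sqrt{2} z \sqrt{z^{4} + z^{2} + 2}}{2 z^{4} + 2 z^{2} + 4}, which is not 0.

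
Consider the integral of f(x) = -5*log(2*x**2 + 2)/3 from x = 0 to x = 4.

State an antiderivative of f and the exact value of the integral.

Check any antiderivative F(x) by computing F'(x) and comparing it with f(x).
F(x) = 5*(-x*log(2*x**2 + 2) + 2*x - 2*atan(x))/3 is an antiderivative of f.
Check: d/dx[5*(-x*log(2*x**2 + 2) + 2*x - 2*atan(x))/3] = -5*log(x**2 + 1)/3 - 5*log(2)/3, which equals f(x).
F(4) = -20*log(34)/3 - 10*atan(4)/3 + 40/3; F(0) = 0.
Integral = F(4) - F(0) = -20*log(34)/3 - 10*atan(4)/3 + 40/3.

Antiderivative: F(x) = 5*(-x*log(2*x**2 + 2) + 2*x - 2*atan(x))/3; value = -20*log(34)/3 - 10*atan(4)/3 + 40/3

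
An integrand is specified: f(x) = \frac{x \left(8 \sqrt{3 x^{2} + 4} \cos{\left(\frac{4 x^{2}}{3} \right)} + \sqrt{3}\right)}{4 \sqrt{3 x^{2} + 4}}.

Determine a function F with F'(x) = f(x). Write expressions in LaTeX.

A first test for any F(x): its x-derivative must equal f(x) identically.
Check: d/dx[\frac{\sqrt{3} \sqrt{3 x^{2} + 4} + 9 \sin{\left(\frac{4 x^{2}}{3} \right)}}{12}] = \frac{8 x \sqrt{3 x^{2} + 4} \cos{\left(\frac{4 x^{2}}{3} \right)} + \sqrt{3} x}{4 \sqrt{3 x^{2} + 4}}, which equals f(x).

An antiderivative is F(x) = \frac{\sqrt{3} \sqrt{3 x^{2} + 4} + 9 \sin{\left(\frac{4 x^{2}}{3} \right)}}{12}.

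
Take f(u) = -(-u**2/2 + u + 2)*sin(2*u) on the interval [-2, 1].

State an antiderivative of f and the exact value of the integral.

A candidate is checked by its d/du: the result must match f(u).
F(u) = -u**2*cos(2*u)/4 + u*sin(2*u)/4 + u*cos(2*u)/2 - sin(2*u)/4 + 9*cos(2*u)/8 is an antiderivative of f.
Check: d/du[-u**2*cos(2*u)/4 + u*sin(2*u)/4 + u*cos(2*u)/2 - sin(2*u)/4 + 9*cos(2*u)/8] = u**2*sin(2*u)/2 - u*sin(2*u) - 2*sin(2*u), which equals f(u).
F(1) = 11*cos(2)/8; F(-2) = 3*sin(4)/4 - 7*cos(4)/8.
Integral = F(1) - F(-2) = 11*cos(2)/8 + 7*cos(4)/8 - 3*sin(4)/4.

Antiderivative: F(u) = -u**2*cos(2*u)/4 + u*sin(2*u)/4 + u*cos(2*u)/2 - sin(2*u)/4 + 9*cos(2*u)/8; value = 11*cos(2)/8 + 7*cos(4)/8 - 3*sin(4)/4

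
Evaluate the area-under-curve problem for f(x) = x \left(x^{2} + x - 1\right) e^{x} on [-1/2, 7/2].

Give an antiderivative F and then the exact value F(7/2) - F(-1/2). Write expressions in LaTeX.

Antiderivative: F(x) = \left(x^{3} - 2 x^{2} + 3 x - 3\right) e^{x}; value = \frac{41}{8 e^{\frac{1}{2}}} + \frac{207 e^{\frac{7}{2}}}{8}

f has the shape u'v + uv' for u = x^{3} - 2 x^{2} + 3 x - 3 and v = e^{x} — it is the derivative of the product u*v.
F(x) = \left(x^{3} - 2 x^{2} + 3 x - 3\right) e^{x} is an antiderivative of f.
Check: d/dx[\left(x^{3} - 2 x^{2} + 3 x - 3\right) e^{x}] = x^{3} e^{x} + x^{2} e^{x} - x e^{x}, which equals f(x).
F(7/2) = \frac{207 e^{\frac{7}{2}}}{8}; F(-1/2) = - \frac{41}{8 e^{\frac{1}{2}}}.
Integral = F(7/2) - F(-1/2) = \frac{41}{8 e^{\frac{1}{2}}} + \frac{207 e^{\frac{7}{2}}}{8}.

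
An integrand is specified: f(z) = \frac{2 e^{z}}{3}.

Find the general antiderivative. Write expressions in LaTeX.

Check any antiderivative F(z) by computing F'(z) and comparing it with f(z).
Check: d/dz[\frac{2 e^{z}}{3}] = \frac{2 e^{z}}{3} = f(z).

F(z) = \frac{2 e^{z}}{3} + C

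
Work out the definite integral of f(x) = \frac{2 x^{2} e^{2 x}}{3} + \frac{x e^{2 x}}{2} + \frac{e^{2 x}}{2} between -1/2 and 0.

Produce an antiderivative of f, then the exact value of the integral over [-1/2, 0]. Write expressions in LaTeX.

Antiderivative: F(x) = \frac{\left(8 x^{2} - 2 x + 7\right) e^{2 x}}{24}; value = \frac{7}{24} - \frac{5}{12 e}

Recognize the product-rule pattern: f = u'v + uv' with u = \frac{x^{2}}{3} - \frac{x}{12} + \frac{7}{24}, v = e^{2 x}, so integration by parts undoes it.
F(x) = \frac{\left(8 x^{2} - 2 x + 7\right) e^{2 x}}{24} is an antiderivative of f.
Check: d/dx[\frac{\left(8 x^{2} - 2 x + 7\right) e^{2 x}}{24}] = \frac{2 x^{2} e^{2 x}}{3} + \frac{x e^{2 x}}{2} + \frac{e^{2 x}}{2} = f(x).
F(0) = \frac{7}{24}; F(-1/2) = \frac{5}{12 e}.
Integral = F(0) - F(-1/2) = \frac{7}{24} - \frac{5}{12 e}.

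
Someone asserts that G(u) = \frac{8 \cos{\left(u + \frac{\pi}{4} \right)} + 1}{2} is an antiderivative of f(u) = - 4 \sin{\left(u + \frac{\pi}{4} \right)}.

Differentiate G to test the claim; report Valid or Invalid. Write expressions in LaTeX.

Valid. The derivative of G reproduces f.

d/du[G] = - 4 \sin{\left(u + \frac{\pi}{4} \right)}
This equals f(u) exactly, so the claim holds.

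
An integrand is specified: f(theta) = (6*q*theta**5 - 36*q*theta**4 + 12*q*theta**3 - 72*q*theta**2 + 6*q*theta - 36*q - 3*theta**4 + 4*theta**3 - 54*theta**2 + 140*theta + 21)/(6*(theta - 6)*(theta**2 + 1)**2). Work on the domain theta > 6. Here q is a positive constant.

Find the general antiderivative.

F(theta) = (6*q*theta*(theta**2 + 1) - 4*theta - 3*(theta**2 + 1)*log(theta - 6) + 12)/(6*(theta**2 + 1)) + C

For F(theta) to be correct the identity F'(theta) - f(theta) = 0 must hold.
Check: d/dtheta[(6*q*theta*(theta**2 + 1) - 4*theta - 3*(theta**2 + 1)*log(theta - 6) + 12)/(6*(theta**2 + 1))] = (6*q*theta**5 - 36*q*theta**4 + 12*q*theta**3 - 72*q*theta**2 + 6*q*theta - 36*q - 3*theta**4 + 4*theta**3 - 54*theta**2 + 140*theta + 21)/(6*theta**5 - 36*theta**4 + 12*theta**3 - 72*theta**2 + 6*theta - 36), which equals f(theta).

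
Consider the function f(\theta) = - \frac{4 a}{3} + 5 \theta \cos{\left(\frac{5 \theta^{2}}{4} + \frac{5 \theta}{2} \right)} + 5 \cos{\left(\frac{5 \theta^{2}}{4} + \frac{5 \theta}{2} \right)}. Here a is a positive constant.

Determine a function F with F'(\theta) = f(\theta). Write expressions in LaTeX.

An antiderivative is F(\theta) = - \frac{2 \left(2 a \theta - 3 \sin{\left(\frac{5 \theta^{2}}{4} + \frac{5 \theta}{2} \right)}\right)}{3}.

Integrate term by term and add the pieces.
Check: d/d\theta[- \frac{2 \left(2 a \theta - 3 \sin{\left(\frac{5 \theta^{2}}{4} + \frac{5 \theta}{2} \right)}\right)}{3}] = - \frac{4 a}{3} + 5 \theta \cos{\left(\frac{5 \theta^{2}}{4} + \frac{5 \theta}{2} \right)} + 5 \cos{\left(\frac{5 \theta^{2}}{4} + \frac{5 \theta}{2} \right)} = f(\theta).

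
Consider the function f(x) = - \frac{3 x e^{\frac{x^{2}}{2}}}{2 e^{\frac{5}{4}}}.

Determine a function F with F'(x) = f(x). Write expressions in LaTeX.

f matches the chain-rule pattern g'(h)*h' with inner function h(x) = \frac{x^{2}}{2} - \frac{5}{4}; substituting u = h(x) collapses the integral.
Check: d/dx[- \frac{3 e^{\frac{x^{2}}{2} - \frac{5}{4}}}{2}] = - \frac{3 x e^{\frac{x^{2}}{2}}}{2 e^{\frac{5}{4}}} = f(x).

An antiderivative is F(x) = - \frac{3 e^{\frac{x^{2}}{2} - \frac{5}{4}}}{2}.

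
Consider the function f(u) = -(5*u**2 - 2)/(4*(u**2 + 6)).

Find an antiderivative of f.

For F(u) to be correct the identity F'(u) - f(u) = 0 must hold.
Check: d/du[-(15*u - 16*sqrt(6)*atan(sqrt(6)*u/6))/12] = (2 - 5*u**2)/(4*u**2 + 24), which equals f(u).

An antiderivative is F(u) = -(15*u - 16*sqrt(6)*atan(sqrt(6)*u/6))/12.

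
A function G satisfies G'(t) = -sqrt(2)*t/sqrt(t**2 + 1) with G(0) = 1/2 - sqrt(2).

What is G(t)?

G(t) = -sqrt(2)*sqrt(t**2 + 1) + 1/2

The substitution u = 2*t**2 + 2 works: G'(t) is exactly (dG/du)*(du/dt) for that inner function.
A general antiderivative is -sqrt(2*t**2 + 2) + C.
The condition gives C = 1/2 - sqrt(2) - (-sqrt(2)) = 1/2.
So G(t) = -sqrt(2)*sqrt(t**2 + 1) + 1/2.
Check: d/dt[-sqrt(2)*sqrt(t**2 + 1) + 1/2] = -sqrt(2)*t/sqrt(t**2 + 1) = G'(t).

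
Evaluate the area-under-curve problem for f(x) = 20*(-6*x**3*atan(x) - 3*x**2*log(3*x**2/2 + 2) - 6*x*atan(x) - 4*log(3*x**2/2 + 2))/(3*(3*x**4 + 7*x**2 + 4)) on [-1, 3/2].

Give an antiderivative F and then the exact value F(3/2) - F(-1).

Antiderivative: F(x) = -20*log(3*x**2/2 + 2)*atan(x)/3; value = -20*log(43/8)*atan(3/2)/3 - 5*pi*log(7/2)/3

Recognize the product-rule pattern: f = u'v + uv' with u = -20*atan(x)/3, v = log(3*x**2/2 + 2), so integration by parts undoes it.
F(x) = -20*log(3*x**2/2 + 2)*atan(x)/3 is an antiderivative of f.
Check: d/dx[-20*log(3*x**2/2 + 2)*atan(x)/3] = (-120*x**3*atan(x) - 60*x**2*log(3*x**2/2 + 2) - 120*x*atan(x) - 80*log(3*x**2/2 + 2))/(9*x**4 + 21*x**2 + 12), which equals f(x).
F(3/2) = -20*log(43/8)*atan(3/2)/3; F(-1) = 5*pi*log(7/2)/3.
Integral = F(3/2) - F(-1) = -20*log(43/8)*atan(3/2)/3 - 5*pi*log(7/2)/3.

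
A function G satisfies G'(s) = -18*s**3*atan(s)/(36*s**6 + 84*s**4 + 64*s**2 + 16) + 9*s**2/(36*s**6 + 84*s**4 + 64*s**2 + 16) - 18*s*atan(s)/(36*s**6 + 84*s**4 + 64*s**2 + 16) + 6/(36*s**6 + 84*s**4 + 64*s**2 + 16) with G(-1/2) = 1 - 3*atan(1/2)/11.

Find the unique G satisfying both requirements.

Recognize the product-rule pattern: G'(s) = u'v + uv' with u = 3/(4*(3*s**2 + 2)), v = atan(s), so integration by parts undoes it.
A general antiderivative is 3*atan(s)/(4*(3*s**2 + 2)) + C.
The condition gives C = 1 - 3*atan(1/2)/11 - (-3*atan(1/2)/11) = 1.
So G(s) = (12*s**2 + 3*atan(s) + 8)/(4*(3*s**2 + 2)).
Check: d/ds[(12*s**2 + 3*atan(s) + 8)/(4*(3*s**2 + 2))] = (-18*s**3*atan(s) + 9*s**2 - 18*s*atan(s) + 6)/(36*s**6 + 84*s**4 + 64*s**2 + 16), which equals G'(s).

G(s) = (12*s**2 + 3*atan(s) + 8)/(4*(3*s**2 + 2))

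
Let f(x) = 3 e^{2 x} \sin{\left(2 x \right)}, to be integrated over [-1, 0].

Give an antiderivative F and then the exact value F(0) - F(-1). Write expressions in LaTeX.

Differentiate the proposed F(x) back; it has to land on f(x) exactly.
F(x) = - \frac{3 \left(- \sin{\left(2 x \right)} + \cos{\left(2 x \right)}\right) e^{2 x}}{4} is an antiderivative of f.
Check: d/dx[- \frac{3 \left(- \sin{\left(2 x \right)} + \cos{\left(2 x \right)}\right) e^{2 x}}{4}] = 3 e^{2 x} \sin{\left(2 x \right)} = f(x).
F(0) = - \frac{3}{4}; F(-1) = - \frac{3 \sin{\left(2 \right)}}{4 e^{2}} - \frac{3 \cos{\left(2 \right)}}{4 e^{2}}.
Integral = F(0) - F(-1) = - \frac{3}{4} + \frac{3 \cos{\left(2 \right)}}{4 e^{2}} + \frac{3 \sin{\left(2 \right)}}{4 e^{2}}.

Antiderivative: F(x) = - \frac{3 \left(- \sin{\left(2 x \right)} + \cos{\left(2 x \right)}\right) e^{2 x}}{4}; value = - \frac{3}{4} + \frac{3 \cos{\left(2 \right)}}{4 e^{2}} + \frac{3 \sin{\left(2 \right)}}{4 e^{2}}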